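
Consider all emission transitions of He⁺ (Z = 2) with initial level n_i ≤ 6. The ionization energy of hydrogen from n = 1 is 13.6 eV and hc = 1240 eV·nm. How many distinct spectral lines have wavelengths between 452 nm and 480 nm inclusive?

Enumerate all n_i → n_f pairs with 1 ≤ n_f < n_i ≤ 6 and compute λ = 1240 / [13.6·4·(1/n_f² − 1/n_i²)].
Lines falling in [452, 480] nm: 4→3 (468.9 nm).

1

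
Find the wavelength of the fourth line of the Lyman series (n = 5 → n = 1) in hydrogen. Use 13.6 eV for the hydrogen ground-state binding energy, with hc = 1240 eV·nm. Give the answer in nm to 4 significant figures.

94.98 nm

The Lyman series terminates on n_f = 1; the fourth line has n_i = 1+4 = 5.
ΔE = 13.60 × (1/1² − 1/5²) = 13.06 eV.
λ = 1240 / 13.06 = 94.98 nm.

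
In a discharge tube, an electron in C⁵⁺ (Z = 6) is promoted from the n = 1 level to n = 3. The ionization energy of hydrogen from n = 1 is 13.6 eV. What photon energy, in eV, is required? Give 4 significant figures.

The Bohr energies scale as Z², so for Z = 6: E_n = −489.6/n² eV.
E_3 = −489.6/9 = −54.40 eV and E_1 = −489.6/1 = −489.6 eV.
The photon energy is |E_3 − E_1| = 435.2 eV.

435.2 eV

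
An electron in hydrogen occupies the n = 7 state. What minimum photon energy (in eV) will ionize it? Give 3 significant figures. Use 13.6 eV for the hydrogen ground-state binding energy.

E_7 = −13.60/49 = −0.278 eV, so ionization (to E = 0) requires 0.278 eV.

0.278 eV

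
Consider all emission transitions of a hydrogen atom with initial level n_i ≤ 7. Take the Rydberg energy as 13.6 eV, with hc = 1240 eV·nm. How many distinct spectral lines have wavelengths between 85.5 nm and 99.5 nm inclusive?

Enumerate all n_i → n_f pairs with 1 ≤ n_f < n_i ≤ 7 and compute λ = 1240 / [13.6·1·(1/n_f² − 1/n_i²)].
Lines falling in [85.5, 99.5] nm: 7→1 (93.08 nm), 6→1 (93.78 nm), 5→1 (94.98 nm), 4→1 (97.25 nm).

4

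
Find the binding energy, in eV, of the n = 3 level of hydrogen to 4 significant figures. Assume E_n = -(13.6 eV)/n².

E_3 = −13.60/9 = −1.511 eV, so ionization (to E = 0) requires 1.511 eV.

1.511 eV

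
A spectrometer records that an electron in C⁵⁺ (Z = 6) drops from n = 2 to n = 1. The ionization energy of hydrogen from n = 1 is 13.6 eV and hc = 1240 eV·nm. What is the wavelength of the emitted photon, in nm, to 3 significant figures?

3.38 nm

For Z = 6 the level energies scale as Z², so the effective Rydberg energy is 13.6 × 36 = 489.6 eV.
ΔE = 489.6 × (1/1² − 1/2²) = 489.6 × 0.7500 = 367.2 eV.
λ = hc/ΔE = 1240 / 367.2 = 3.38 nm.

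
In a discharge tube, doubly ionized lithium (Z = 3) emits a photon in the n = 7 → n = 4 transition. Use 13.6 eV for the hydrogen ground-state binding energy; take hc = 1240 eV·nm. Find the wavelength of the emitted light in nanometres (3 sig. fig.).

241 nm

For Z = 3 the level energies scale as Z², so the effective Rydberg energy is 13.6 × 9 = 122.4 eV.
ΔE = 122.4 × (1/4² − 1/7²) = 122.4 × 0.04209 = 5.152 eV.
λ = hc/ΔE = 1240 / 5.152 = 241 nm.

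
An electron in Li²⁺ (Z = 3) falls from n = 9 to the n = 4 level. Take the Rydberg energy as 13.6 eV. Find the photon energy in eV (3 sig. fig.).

6.14 eV

The Bohr energies scale as Z², so for Z = 3: E_n = −122.4/n² eV.
E_9 = −122.4/81 = −1.511 eV and E_4 = −122.4/16 = −7.650 eV.
The photon energy is |E_9 − E_4| = 6.14 eV.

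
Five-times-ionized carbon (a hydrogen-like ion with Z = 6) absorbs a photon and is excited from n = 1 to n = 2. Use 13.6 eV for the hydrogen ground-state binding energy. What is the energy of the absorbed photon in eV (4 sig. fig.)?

367.2 eV

The Bohr energies scale as Z², so for Z = 6: E_n = −489.6/n² eV.
E_2 = −489.6/4 = −122.4 eV and E_1 = −489.6/1 = −489.6 eV.
The photon energy is |E_2 − E_1| = 367.2 eV.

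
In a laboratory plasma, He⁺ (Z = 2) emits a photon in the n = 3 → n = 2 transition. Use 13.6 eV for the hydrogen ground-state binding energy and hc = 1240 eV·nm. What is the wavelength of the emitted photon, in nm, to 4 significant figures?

164.1 nm

For Z = 2 the level energies scale as Z², so the effective Rydberg energy is 13.6 × 4 = 54.40 eV.
ΔE = 54.40 × (1/2² − 1/3²) = 54.40 × 0.1389 = 7.556 eV.
λ = hc/ΔE = 1240 / 7.556 = 164.1 nm.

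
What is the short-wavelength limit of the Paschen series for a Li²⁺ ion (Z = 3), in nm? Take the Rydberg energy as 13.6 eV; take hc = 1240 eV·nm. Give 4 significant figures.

91.18 nm

The Paschen series has lower level n_f = 3; the series limit corresponds to n_i → ∞.
ΔE_max = 13.6 × 9 / 3² = 13.60 eV.
λ_min = 1240 / 13.60 = 91.18 nm.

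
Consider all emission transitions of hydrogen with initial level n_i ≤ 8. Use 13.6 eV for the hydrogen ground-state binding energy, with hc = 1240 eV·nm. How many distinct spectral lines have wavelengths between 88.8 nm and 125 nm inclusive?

7

Enumerate all n_i → n_f pairs with 1 ≤ n_f < n_i ≤ 8 and compute λ = 1240 / [13.6·1·(1/n_f² − 1/n_i²)].
Lines falling in [88.8, 125] nm: 8→1 (92.62 nm), 7→1 (93.08 nm), 6→1 (93.78 nm), 5→1 (94.98 nm), 4→1 (97.25 nm), 3→1 (102.6 nm), 2→1 (121.6 nm).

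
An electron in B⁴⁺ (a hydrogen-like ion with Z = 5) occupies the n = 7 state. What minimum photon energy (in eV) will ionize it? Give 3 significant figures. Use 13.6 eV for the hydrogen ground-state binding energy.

6.94 eV

E_n = −13.6 Z²/n² = −340.0/n² eV for Z = 5.
E_7 = −340.0/49 = −6.94 eV, so ionization (to E = 0) requires 6.94 eV.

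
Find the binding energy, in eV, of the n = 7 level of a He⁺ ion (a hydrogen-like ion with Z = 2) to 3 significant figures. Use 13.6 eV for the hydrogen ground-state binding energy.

E_n = −13.6 Z²/n² = −54.40/n² eV for Z = 2.
E_7 = −54.40/49 = −1.11 eV, so ionization (to E = 0) requires 1.11 eV.

1.11 eV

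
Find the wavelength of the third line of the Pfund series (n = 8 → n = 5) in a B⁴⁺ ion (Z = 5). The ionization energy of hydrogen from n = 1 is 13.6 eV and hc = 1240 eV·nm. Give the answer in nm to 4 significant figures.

149.6 nm

The Pfund series terminates on n_f = 5; the third line has n_i = 5+3 = 8.
ΔE = 340.0 × (1/5² − 1/8²) = 8.288 eV.
λ = 1240 / 8.288 = 149.6 nm.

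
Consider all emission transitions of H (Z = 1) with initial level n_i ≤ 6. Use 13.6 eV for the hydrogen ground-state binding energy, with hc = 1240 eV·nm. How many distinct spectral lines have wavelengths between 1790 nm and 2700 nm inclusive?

2

Enumerate all n_i → n_f pairs with 1 ≤ n_f < n_i ≤ 6 and compute λ = 1240 / [13.6·1·(1/n_f² − 1/n_i²)].
Lines falling in [1790, 2700] nm: 4→3 (1876 nm), 6→4 (2626 nm).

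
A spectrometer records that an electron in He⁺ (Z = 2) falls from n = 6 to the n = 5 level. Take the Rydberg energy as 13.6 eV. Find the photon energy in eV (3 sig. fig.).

0.665 eV

The Bohr energies scale as Z², so for Z = 2: E_n = −54.40/n² eV.
E_6 = −54.40/36 = −1.511 eV and E_5 = −54.40/25 = −2.176 eV.
The photon energy is |E_6 − E_5| = 0.665 eV.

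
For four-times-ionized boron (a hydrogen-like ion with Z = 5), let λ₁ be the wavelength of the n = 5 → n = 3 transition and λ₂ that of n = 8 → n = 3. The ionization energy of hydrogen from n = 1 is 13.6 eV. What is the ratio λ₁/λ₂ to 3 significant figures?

λ ∝ 1/ΔE ∝ 1/(1/n_f² − 1/n_i²), and the Z² and hc factors cancel in the ratio.
λ₁/λ₂ = (1/3² − 1/8²)/(1/3² − 1/5²) = 0.09549/0.07111 = 1.34.

1.34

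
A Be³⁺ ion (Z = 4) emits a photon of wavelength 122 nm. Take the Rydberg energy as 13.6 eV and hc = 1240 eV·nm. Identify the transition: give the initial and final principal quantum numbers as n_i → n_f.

The photon energy is ΔE = hc/λ = 1240 / 122 = 10.16 eV.
With Z = 4, ΔE = 217.6 × (1/n_f² − 1/n_i²), so 1/n_f² − 1/n_i² = 0.04671.
Trying n_f = 4 gives 1/n_i² = 0.01579, i.e. n_i ≈ 8; this pair matches.

n_i = 8, n_f = 4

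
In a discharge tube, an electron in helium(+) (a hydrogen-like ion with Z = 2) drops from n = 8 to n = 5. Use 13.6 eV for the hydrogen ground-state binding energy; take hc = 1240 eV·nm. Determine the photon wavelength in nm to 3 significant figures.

935 nm

For Z = 2 the level energies scale as Z², so the effective Rydberg energy is 13.6 × 4 = 54.40 eV.
ΔE = 54.40 × (1/5² − 1/8²) = 54.40 × 0.02438 = 1.326 eV.
λ = hc/ΔE = 1240 / 1.326 = 935 nm.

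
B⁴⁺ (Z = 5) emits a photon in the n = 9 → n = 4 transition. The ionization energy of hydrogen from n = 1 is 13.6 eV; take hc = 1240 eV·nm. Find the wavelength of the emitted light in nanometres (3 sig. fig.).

For Z = 5 the level energies scale as Z², so the effective Rydberg energy is 13.6 × 25 = 340.0 eV.
ΔE = 340.0 × (1/4² − 1/9²) = 340.0 × 0.05015 = 17.05 eV.
λ = hc/ΔE = 1240 / 17.05 = 72.7 nm.

72.7 nm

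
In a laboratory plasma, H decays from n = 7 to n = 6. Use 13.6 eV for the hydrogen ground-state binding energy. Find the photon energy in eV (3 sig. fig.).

E_7 = −13.60/49 = −0.2776 eV and E_6 = −13.60/36 = −0.3778 eV.
The photon energy is |E_7 − E_6| = 0.100 eV.

0.100 eV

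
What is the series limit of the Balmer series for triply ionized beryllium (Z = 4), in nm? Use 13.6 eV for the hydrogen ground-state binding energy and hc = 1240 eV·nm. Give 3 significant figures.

22.8 nm

The Balmer series has lower level n_f = 2; the series limit corresponds to n_i → ∞.
ΔE_max = 13.6 × 16 / 2² = 54.40 eV.
λ_min = 1240 / 54.40 = 22.8 nm.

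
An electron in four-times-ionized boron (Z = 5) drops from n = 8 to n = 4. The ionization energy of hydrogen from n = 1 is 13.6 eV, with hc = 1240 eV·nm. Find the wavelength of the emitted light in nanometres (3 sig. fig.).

77.8 nm

For Z = 5 the level energies scale as Z², so the effective Rydberg energy is 13.6 × 25 = 340.0 eV.
ΔE = 340.0 × (1/4² − 1/8²) = 340.0 × 0.04688 = 15.94 eV.
λ = hc/ΔE = 1240 / 15.94 = 77.8 nm.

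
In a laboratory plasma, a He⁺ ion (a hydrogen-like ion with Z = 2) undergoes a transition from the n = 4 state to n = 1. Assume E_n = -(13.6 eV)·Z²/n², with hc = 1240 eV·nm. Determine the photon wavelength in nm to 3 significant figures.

For Z = 2 the level energies scale as Z², so the effective Rydberg energy is 13.6 × 4 = 54.40 eV.
ΔE = 54.40 × (1/1² − 1/4²) = 54.40 × 0.9375 = 51.00 eV.
λ = hc/ΔE = 1240 / 51.00 = 24.3 nm.

24.3 nm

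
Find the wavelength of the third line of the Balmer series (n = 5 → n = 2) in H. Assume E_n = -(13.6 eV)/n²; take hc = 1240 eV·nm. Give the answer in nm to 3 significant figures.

The Balmer series terminates on n_f = 2; the third line has n_i = 2+3 = 5.
ΔE = 13.60 × (1/2² − 1/5²) = 2.856 eV.
λ = 1240 / 2.856 = 434 nm.

434 nm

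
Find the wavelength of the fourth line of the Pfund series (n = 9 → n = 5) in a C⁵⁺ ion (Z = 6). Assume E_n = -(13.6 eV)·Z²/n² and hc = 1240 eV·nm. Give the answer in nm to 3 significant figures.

The Pfund series terminates on n_f = 5; the fourth line has n_i = 5+4 = 9.
ΔE = 489.6 × (1/5² − 1/9²) = 13.54 eV.
λ = 1240 / 13.54 = 91.6 nm.

91.6 nm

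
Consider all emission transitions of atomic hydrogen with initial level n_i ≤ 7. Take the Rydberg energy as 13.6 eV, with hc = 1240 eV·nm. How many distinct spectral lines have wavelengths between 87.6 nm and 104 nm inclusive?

Enumerate all n_i → n_f pairs with 1 ≤ n_f < n_i ≤ 7 and compute λ = 1240 / [13.6·1·(1/n_f² − 1/n_i²)].
Lines falling in [87.6, 104] nm: 7→1 (93.08 nm), 6→1 (93.78 nm), 5→1 (94.98 nm), 4→1 (97.25 nm), 3→1 (102.6 nm).

5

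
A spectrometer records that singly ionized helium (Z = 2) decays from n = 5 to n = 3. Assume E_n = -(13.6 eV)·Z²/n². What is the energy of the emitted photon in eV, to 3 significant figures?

The Bohr energies scale as Z², so for Z = 2: E_n = −54.40/n² eV.
E_5 = −54.40/25 = −2.176 eV and E_3 = −54.40/9 = −6.044 eV.
The photon energy is |E_5 − E_3| = 3.87 eV.

3.87 eV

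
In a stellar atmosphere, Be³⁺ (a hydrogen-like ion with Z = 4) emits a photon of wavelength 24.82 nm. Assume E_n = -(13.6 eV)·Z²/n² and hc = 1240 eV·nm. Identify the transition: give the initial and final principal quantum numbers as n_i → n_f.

The photon energy is ΔE = hc/λ = 1240 / 24.82 = 49.96 eV.
With Z = 4, ΔE = 217.6 × (1/n_f² − 1/n_i²), so 1/n_f² − 1/n_i² = 0.2296.
Trying n_f = 2 gives 1/n_i² = 0.02041, i.e. n_i ≈ 7; this pair matches.

n_i = 7, n_f = 2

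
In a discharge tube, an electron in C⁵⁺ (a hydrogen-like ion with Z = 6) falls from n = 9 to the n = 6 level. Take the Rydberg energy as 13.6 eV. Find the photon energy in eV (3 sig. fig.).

The Bohr energies scale as Z², so for Z = 6: E_n = −489.6/n² eV.
E_9 = −489.6/81 = −6.044 eV and E_6 = −489.6/36 = −13.60 eV.
The photon energy is |E_9 − E_6| = 7.56 eV.

7.56 eV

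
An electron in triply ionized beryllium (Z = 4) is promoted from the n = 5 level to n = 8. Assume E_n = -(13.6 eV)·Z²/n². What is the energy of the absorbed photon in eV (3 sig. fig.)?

5.30 eV

The Bohr energies scale as Z², so for Z = 4: E_n = −217.6/n² eV.
E_8 = −217.6/64 = −3.400 eV and E_5 = −217.6/25 = −8.704 eV.
The photon energy is |E_8 − E_5| = 5.30 eV.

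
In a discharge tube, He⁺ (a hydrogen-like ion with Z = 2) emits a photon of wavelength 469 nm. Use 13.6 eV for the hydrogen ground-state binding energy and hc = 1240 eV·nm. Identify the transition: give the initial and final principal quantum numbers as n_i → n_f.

n_i = 4, n_f = 3

The photon energy is ΔE = hc/λ = 1240 / 469 = 2.644 eV.
With Z = 2, ΔE = 54.40 × (1/n_f² − 1/n_i²), so 1/n_f² − 1/n_i² = 0.04860.
Trying n_f = 3 gives 1/n_i² = 0.06251, i.e. n_i ≈ 4; this pair matches.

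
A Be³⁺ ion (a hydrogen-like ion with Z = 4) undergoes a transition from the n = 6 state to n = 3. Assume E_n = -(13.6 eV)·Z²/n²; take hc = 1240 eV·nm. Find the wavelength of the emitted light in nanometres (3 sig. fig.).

For Z = 4 the level energies scale as Z², so the effective Rydberg energy is 13.6 × 16 = 217.6 eV.
ΔE = 217.6 × (1/3² − 1/6²) = 217.6 × 0.08333 = 18.13 eV.
λ = hc/ΔE = 1240 / 18.13 = 68.4 nm.

68.4 nm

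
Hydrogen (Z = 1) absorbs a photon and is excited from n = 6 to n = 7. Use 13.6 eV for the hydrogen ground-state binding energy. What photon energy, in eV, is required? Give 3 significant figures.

0.100 eV

E_7 = −13.60/49 = −0.2776 eV and E_6 = −13.60/36 = −0.3778 eV.
The photon energy is |E_7 − E_6| = 0.100 eV.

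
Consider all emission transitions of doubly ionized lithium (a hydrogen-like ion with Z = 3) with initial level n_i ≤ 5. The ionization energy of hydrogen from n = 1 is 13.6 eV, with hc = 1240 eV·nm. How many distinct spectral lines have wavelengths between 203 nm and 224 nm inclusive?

1

Enumerate all n_i → n_f pairs with 1 ≤ n_f < n_i ≤ 5 and compute λ = 1240 / [13.6·9·(1/n_f² − 1/n_i²)].
Lines falling in [203, 224] nm: 4→3 (208.4 nm).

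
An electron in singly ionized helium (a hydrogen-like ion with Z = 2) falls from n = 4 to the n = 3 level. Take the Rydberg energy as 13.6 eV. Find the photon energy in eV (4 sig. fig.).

2.644 eV

The Bohr energies scale as Z², so for Z = 2: E_n = −54.40/n² eV.
E_4 = −54.40/16 = −3.400 eV and E_3 = −54.40/9 = −6.044 eV.
The photon energy is |E_4 − E_3| = 2.644 eV.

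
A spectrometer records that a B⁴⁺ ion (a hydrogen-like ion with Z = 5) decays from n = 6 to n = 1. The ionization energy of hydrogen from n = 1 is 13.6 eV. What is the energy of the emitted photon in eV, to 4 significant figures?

330.6 eV

The Bohr energies scale as Z², so for Z = 5: E_n = −340.0/n² eV.
E_6 = −340.0/36 = −9.444 eV and E_1 = −340.0/1 = −340.0 eV.
The photon energy is |E_6 − E_1| = 330.6 eV.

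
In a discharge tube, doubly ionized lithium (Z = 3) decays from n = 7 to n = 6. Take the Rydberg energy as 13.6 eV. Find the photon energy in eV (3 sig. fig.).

The Bohr energies scale as Z², so for Z = 3: E_n = −122.4/n² eV.
E_7 = −122.4/49 = −2.498 eV and E_6 = −122.4/36 = −3.400 eV.
The photon energy is |E_7 − E_6| = 0.902 eV.

0.902 eV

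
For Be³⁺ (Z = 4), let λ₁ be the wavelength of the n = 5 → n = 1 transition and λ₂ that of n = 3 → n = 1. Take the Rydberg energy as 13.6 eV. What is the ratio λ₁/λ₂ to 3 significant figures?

0.926

λ ∝ 1/ΔE ∝ 1/(1/n_f² − 1/n_i²), and the Z² and hc factors cancel in the ratio.
λ₁/λ₂ = (1/1² − 1/3²)/(1/1² − 1/5²) = 0.8889/0.9600 = 0.926.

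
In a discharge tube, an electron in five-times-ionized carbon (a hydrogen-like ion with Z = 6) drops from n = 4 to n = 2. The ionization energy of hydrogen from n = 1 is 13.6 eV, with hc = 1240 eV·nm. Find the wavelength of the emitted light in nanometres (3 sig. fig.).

For Z = 6 the level energies scale as Z², so the effective Rydberg energy is 13.6 × 36 = 489.6 eV.
ΔE = 489.6 × (1/2² − 1/4²) = 489.6 × 0.1875 = 91.80 eV.
λ = hc/ΔE = 1240 / 91.80 = 13.5 nm.

13.5 nm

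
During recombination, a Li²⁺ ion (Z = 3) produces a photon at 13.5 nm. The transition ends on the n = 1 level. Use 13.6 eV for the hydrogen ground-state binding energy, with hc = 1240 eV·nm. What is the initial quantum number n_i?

n_i = 2

The photon energy is ΔE = hc/λ = 1240 / 13.5 = 91.85 eV.
With Z = 3, ΔE = 122.4 × (1/n_f² − 1/n_i²), so 1/n_f² − 1/n_i² = 0.7504.
With n_f = 1: 1/n_i² = 1/1 − 0.7504 = 0.2496, so n_i ≈ 2.00.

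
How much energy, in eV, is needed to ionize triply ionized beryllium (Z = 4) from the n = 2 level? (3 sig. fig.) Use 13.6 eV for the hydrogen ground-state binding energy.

54.4 eV

E_n = −13.6 Z²/n² = −217.6/n² eV for Z = 4.
E_2 = −217.6/4 = −54.4 eV, so ionization (to E = 0) requires 54.4 eV.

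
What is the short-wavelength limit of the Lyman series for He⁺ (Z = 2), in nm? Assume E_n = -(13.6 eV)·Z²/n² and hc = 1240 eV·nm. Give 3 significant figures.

22.8 nm

The Lyman series has lower level n_f = 1; the series limit corresponds to n_i → ∞.
ΔE_max = 13.6 × 4 / 1² = 54.40 eV.
λ_min = 1240 / 54.40 = 22.8 nm.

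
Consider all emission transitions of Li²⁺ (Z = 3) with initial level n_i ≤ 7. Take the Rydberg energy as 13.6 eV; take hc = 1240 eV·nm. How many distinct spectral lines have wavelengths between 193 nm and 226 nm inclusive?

Enumerate all n_i → n_f pairs with 1 ≤ n_f < n_i ≤ 7 and compute λ = 1240 / [13.6·9·(1/n_f² − 1/n_i²)].
Lines falling in [193, 226] nm: 4→3 (208.4 nm).

1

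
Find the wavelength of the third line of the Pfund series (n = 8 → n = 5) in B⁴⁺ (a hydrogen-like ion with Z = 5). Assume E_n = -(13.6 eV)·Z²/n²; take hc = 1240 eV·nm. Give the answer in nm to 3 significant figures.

The Pfund series terminates on n_f = 5; the third line has n_i = 5+3 = 8.
ΔE = 340.0 × (1/5² − 1/8²) = 8.288 eV.
λ = 1240 / 8.288 = 150 nm.

150 nm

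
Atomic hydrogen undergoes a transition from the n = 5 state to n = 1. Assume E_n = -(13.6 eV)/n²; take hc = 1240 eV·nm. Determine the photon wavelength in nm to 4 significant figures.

ΔE = 13.60 × (1/1² − 1/5²) = 13.60 × 0.9600 = 13.06 eV.
λ = hc/ΔE = 1240 / 13.06 = 94.98 nm.

94.98 nm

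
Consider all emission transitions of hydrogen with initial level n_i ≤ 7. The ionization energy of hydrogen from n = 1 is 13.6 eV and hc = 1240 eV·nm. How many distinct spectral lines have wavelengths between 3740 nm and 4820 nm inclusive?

2

Enumerate all n_i → n_f pairs with 1 ≤ n_f < n_i ≤ 7 and compute λ = 1240 / [13.6·1·(1/n_f² − 1/n_i²)].
Lines falling in [3740, 4820] nm: 5→4 (4052 nm), 7→5 (4654 nm).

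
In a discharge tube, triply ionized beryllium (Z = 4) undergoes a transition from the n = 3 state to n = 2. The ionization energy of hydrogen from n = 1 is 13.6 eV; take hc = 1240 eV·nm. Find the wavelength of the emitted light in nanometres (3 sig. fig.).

41.0 nm

For Z = 4 the level energies scale as Z², so the effective Rydberg energy is 13.6 × 16 = 217.6 eV.
ΔE = 217.6 × (1/2² − 1/3²) = 217.6 × 0.1389 = 30.22 eV.
λ = hc/ΔE = 1240 / 30.22 = 41.0 nm.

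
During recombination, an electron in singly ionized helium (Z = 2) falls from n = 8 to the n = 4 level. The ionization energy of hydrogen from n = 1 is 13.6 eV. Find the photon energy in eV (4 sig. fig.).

The Bohr energies scale as Z², so for Z = 2: E_n = −54.40/n² eV.
E_8 = −54.40/64 = −0.8500 eV and E_4 = −54.40/16 = −3.400 eV.
The photon energy is |E_8 − E_4| = 2.550 eV.

2.550 eV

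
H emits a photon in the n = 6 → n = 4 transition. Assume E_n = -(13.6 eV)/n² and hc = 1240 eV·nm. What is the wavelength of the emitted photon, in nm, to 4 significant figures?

2626 nm

ΔE = 13.60 × (1/4² − 1/6²) = 13.60 × 0.03472 = 0.4722 eV.
λ = hc/ΔE = 1240 / 0.4722 = 2626 nm.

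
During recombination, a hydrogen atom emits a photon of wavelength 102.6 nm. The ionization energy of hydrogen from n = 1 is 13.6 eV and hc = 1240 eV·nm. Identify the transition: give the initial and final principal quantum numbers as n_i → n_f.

n_i = 3, n_f = 1

The photon energy is ΔE = hc/λ = 1240 / 102.6 = 12.09 eV.
With Z = 1, ΔE = 13.60 × (1/n_f² − 1/n_i²), so 1/n_f² − 1/n_i² = 0.8887.
Trying n_f = 1 gives 1/n_i² = 0.1113, i.e. n_i ≈ 3; this pair matches.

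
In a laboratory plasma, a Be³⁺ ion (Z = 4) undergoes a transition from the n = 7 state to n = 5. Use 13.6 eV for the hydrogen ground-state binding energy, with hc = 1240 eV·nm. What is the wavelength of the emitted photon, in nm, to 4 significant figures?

290.9 nm

For Z = 4 the level energies scale as Z², so the effective Rydberg energy is 13.6 × 16 = 217.6 eV.
ΔE = 217.6 × (1/5² − 1/7²) = 217.6 × 0.01959 = 4.263 eV.
λ = hc/ΔE = 1240 / 4.263 = 290.9 nm.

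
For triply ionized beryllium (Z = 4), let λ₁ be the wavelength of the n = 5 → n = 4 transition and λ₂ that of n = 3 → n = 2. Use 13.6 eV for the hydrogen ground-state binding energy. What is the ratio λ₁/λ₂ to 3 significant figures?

λ ∝ 1/ΔE ∝ 1/(1/n_f² − 1/n_i²), and the Z² and hc factors cancel in the ratio.
λ₁/λ₂ = (1/2² − 1/3²)/(1/4² − 1/5²) = 0.1389/0.02250 = 6.17.

6.17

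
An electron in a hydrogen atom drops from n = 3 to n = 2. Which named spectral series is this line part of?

Balmer

The series is set by the lower level: n_f = 2 is the Balmer series.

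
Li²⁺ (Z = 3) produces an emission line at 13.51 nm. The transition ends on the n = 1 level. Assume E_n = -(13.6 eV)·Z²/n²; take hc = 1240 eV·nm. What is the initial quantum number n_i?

The photon energy is ΔE = hc/λ = 1240 / 13.51 = 91.78 eV.
With Z = 3, ΔE = 122.4 × (1/n_f² − 1/n_i²), so 1/n_f² − 1/n_i² = 0.7499.
With n_f = 1: 1/n_i² = 1/1 − 0.7499 = 0.2501, so n_i ≈ 2.00.

n_i = 2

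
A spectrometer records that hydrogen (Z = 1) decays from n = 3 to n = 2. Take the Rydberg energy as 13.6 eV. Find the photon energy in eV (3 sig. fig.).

E_3 = −13.60/9 = −1.511 eV and E_2 = −13.60/4 = −3.400 eV.
The photon energy is |E_3 − E_2| = 1.89 eV.

1.89 eV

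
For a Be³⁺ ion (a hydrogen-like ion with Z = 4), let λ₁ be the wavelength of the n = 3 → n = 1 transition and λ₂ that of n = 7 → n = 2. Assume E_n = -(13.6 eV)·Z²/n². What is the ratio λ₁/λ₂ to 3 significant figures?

0.258

λ ∝ 1/ΔE ∝ 1/(1/n_f² − 1/n_i²), and the Z² and hc factors cancel in the ratio.
λ₁/λ₂ = (1/2² − 1/7²)/(1/1² − 1/3²) = 0.2296/0.8889 = 0.258.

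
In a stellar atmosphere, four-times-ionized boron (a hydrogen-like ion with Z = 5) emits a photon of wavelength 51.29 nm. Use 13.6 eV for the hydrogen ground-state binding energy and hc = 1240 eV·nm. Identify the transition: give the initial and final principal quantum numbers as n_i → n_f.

The photon energy is ΔE = hc/λ = 1240 / 51.29 = 24.18 eV.
With Z = 5, ΔE = 340.0 × (1/n_f² − 1/n_i²), so 1/n_f² − 1/n_i² = 0.07111.
Trying n_f = 3 gives 1/n_i² = 0.04000, i.e. n_i ≈ 5; this pair matches.

n_i = 5, n_f = 3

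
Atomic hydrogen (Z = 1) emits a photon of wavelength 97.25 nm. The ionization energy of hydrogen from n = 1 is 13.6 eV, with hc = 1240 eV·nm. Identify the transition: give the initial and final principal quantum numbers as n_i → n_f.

The photon energy is ΔE = hc/λ = 1240 / 97.25 = 12.75 eV.
With Z = 1, ΔE = 13.60 × (1/n_f² − 1/n_i²), so 1/n_f² − 1/n_i² = 0.9375.
Trying n_f = 1 gives 1/n_i² = 0.06245, i.e. n_i ≈ 4; this pair matches.

n_i = 4, n_f = 1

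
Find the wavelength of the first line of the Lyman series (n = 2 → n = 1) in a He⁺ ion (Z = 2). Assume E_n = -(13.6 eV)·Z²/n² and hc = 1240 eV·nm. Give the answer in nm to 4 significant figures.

The Lyman series terminates on n_f = 1; the first line has n_i = 1+1 = 2.
ΔE = 54.40 × (1/1² − 1/2²) = 40.80 eV.
λ = 1240 / 40.80 = 30.39 nm.

30.39 nm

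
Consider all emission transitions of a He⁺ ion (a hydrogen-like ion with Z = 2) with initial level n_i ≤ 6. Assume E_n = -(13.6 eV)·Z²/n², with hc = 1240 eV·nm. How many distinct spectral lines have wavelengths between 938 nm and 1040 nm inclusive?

Enumerate all n_i → n_f pairs with 1 ≤ n_f < n_i ≤ 6 and compute λ = 1240 / [13.6·4·(1/n_f² − 1/n_i²)].
Lines falling in [938, 1040] nm: 5→4 (1013 nm).

1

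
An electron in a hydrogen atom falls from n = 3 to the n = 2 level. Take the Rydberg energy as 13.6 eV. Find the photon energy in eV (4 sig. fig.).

E_3 = −13.60/9 = −1.511 eV and E_2 = −13.60/4 = −3.400 eV.
The photon energy is |E_3 − E_2| = 1.889 eV.

1.889 eV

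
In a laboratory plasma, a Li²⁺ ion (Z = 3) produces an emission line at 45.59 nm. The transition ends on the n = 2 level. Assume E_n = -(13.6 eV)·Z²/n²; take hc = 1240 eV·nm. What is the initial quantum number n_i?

The photon energy is ΔE = hc/λ = 1240 / 45.59 = 27.20 eV.
With Z = 3, ΔE = 122.4 × (1/n_f² − 1/n_i²), so 1/n_f² − 1/n_i² = 0.2222.
With n_f = 2: 1/n_i² = 1/4 − 0.2222 = 0.02779, so n_i ≈ 6.00.

n_i = 6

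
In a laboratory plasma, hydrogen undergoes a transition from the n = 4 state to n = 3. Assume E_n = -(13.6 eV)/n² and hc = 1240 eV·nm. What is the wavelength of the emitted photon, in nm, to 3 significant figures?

1880 nm

ΔE = 13.60 × (1/3² − 1/4²) = 13.60 × 0.04861 = 0.6611 eV.
λ = hc/ΔE = 1240 / 0.6611 = 1880 nm.
This line belongs to the Paschen series.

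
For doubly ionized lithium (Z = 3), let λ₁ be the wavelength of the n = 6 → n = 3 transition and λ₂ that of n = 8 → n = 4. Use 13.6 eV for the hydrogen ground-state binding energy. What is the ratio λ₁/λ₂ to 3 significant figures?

0.563

λ ∝ 1/ΔE ∝ 1/(1/n_f² − 1/n_i²), and the Z² and hc factors cancel in the ratio.
λ₁/λ₂ = (1/4² − 1/8²)/(1/3² − 1/6²) = 0.04688/0.08333 = 0.563.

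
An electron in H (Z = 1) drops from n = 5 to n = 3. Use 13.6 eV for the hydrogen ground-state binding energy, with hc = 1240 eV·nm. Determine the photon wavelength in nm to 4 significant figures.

ΔE = 13.60 × (1/3² − 1/5²) = 13.60 × 0.07111 = 0.9671 eV.
λ = hc/ΔE = 1240 / 0.9671 = 1282 nm.
This line belongs to the Paschen series.

1282 nm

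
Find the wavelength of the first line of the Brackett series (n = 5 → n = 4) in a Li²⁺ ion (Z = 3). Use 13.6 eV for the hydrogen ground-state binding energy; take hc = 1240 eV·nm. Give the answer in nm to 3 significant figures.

450 nm

The Brackett series terminates on n_f = 4; the first line has n_i = 4+1 = 5.
ΔE = 122.4 × (1/4² − 1/5²) = 2.754 eV.
λ = 1240 / 2.754 = 450 nm.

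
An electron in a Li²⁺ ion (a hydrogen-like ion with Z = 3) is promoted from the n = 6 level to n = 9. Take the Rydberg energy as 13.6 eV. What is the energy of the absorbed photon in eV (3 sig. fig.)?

1.89 eV

The Bohr energies scale as Z², so for Z = 3: E_n = −122.4/n² eV.
E_9 = −122.4/81 = −1.511 eV and E_6 = −122.4/36 = −3.400 eV.
The photon energy is |E_9 − E_6| = 1.89 eV.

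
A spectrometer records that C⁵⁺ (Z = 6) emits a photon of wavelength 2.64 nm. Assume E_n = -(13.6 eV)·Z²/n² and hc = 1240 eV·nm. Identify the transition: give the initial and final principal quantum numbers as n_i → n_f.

The photon energy is ΔE = hc/λ = 1240 / 2.64 = 469.7 eV.
With Z = 6, ΔE = 489.6 × (1/n_f² − 1/n_i²), so 1/n_f² − 1/n_i² = 0.9593.
Trying n_f = 1 gives 1/n_i² = 0.04065, i.e. n_i ≈ 5; this pair matches.

n_i = 5, n_f = 1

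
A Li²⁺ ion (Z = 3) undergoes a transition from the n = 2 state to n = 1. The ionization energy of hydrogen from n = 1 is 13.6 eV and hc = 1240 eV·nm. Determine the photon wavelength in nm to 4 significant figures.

For Z = 3 the level energies scale as Z², so the effective Rydberg energy is 13.6 × 9 = 122.4 eV.
ΔE = 122.4 × (1/1² − 1/2²) = 122.4 × 0.7500 = 91.80 eV.
λ = hc/ΔE = 1240 / 91.80 = 13.51 nm.

13.51 nm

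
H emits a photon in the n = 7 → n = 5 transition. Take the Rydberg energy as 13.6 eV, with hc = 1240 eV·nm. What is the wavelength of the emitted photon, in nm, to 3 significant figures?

4650 nm

ΔE = 13.60 × (1/5² − 1/7²) = 13.60 × 0.01959 = 0.2664 eV.
λ = hc/ΔE = 1240 / 0.2664 = 4650 nm.
This line belongs to the Pfund series.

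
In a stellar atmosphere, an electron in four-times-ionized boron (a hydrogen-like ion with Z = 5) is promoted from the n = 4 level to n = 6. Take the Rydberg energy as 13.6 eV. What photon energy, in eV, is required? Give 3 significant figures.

11.8 eV

The Bohr energies scale as Z², so for Z = 5: E_n = −340.0/n² eV.
E_6 = −340.0/36 = −9.444 eV and E_4 = −340.0/16 = −21.25 eV.
The photon energy is |E_6 − E_4| = 11.8 eV.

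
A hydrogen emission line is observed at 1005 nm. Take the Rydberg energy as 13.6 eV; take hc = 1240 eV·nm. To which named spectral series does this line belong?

ΔE = 1240/1005 = 1.234 eV.
This matches 13.6 × (1/3² − 1/7²), so n_f = 3: the Paschen series.

Paschen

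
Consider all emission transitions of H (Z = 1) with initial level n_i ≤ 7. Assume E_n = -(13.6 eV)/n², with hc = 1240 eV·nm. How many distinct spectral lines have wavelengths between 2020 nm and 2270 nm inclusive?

Enumerate all n_i → n_f pairs with 1 ≤ n_f < n_i ≤ 7 and compute λ = 1240 / [13.6·1·(1/n_f² − 1/n_i²)].
Lines falling in [2020, 2270] nm: 7→4 (2166 nm).

1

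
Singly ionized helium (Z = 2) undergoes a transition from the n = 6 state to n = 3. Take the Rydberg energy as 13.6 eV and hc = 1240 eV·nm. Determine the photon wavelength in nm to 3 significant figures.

274 nm

For Z = 2 the level energies scale as Z², so the effective Rydberg energy is 13.6 × 4 = 54.40 eV.
ΔE = 54.40 × (1/3² − 1/6²) = 54.40 × 0.08333 = 4.533 eV.
λ = hc/ΔE = 1240 / 4.533 = 274 nm.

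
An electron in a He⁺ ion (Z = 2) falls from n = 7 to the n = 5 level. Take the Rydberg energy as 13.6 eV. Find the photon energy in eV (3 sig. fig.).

1.07 eV

The Bohr energies scale as Z², so for Z = 2: E_n = −54.40/n² eV.
E_7 = −54.40/49 = −1.110 eV and E_5 = −54.40/25 = −2.176 eV.
The photon energy is |E_7 − E_5| = 1.07 eV.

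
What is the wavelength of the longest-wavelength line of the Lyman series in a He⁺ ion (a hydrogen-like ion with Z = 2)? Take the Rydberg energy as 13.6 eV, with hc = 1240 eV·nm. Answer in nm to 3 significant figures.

30.4 nm

The Lyman series terminates on n_f = 1; the first line has n_i = 1+1 = 2.
ΔE = 54.40 × (1/1² − 1/2²) = 40.80 eV.
λ = 1240 / 40.80 = 30.4 nm.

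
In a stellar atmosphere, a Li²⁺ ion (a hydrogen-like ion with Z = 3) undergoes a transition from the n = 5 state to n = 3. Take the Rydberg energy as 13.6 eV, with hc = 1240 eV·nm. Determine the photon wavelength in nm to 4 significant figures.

142.5 nm

For Z = 3 the level energies scale as Z², so the effective Rydberg energy is 13.6 × 9 = 122.4 eV.
ΔE = 122.4 × (1/3² − 1/5²) = 122.4 × 0.07111 = 8.704 eV.
λ = hc/ΔE = 1240 / 8.704 = 142.5 nm.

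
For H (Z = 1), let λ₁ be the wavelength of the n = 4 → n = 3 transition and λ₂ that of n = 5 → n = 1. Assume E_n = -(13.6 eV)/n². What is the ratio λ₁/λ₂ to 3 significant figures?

19.7

λ ∝ 1/ΔE ∝ 1/(1/n_f² − 1/n_i²), and the Z² and hc factors cancel in the ratio.
λ₁/λ₂ = (1/1² − 1/5²)/(1/3² − 1/4²) = 0.9600/0.04861 = 19.7.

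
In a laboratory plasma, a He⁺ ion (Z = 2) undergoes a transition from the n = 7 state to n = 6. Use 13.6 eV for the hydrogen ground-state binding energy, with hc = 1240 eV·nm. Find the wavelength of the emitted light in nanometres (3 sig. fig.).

For Z = 2 the level energies scale as Z², so the effective Rydberg energy is 13.6 × 4 = 54.40 eV.
ΔE = 54.40 × (1/6² − 1/7²) = 54.40 × 0.007370 = 0.4009 eV.
λ = hc/ΔE = 1240 / 0.4009 = 3090 nm.

3090 nm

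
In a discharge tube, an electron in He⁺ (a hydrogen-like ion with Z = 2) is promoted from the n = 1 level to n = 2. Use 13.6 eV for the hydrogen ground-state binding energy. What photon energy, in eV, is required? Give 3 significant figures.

The Bohr energies scale as Z², so for Z = 2: E_n = −54.40/n² eV.
E_2 = −54.40/4 = −13.60 eV and E_1 = −54.40/1 = −54.40 eV.
The photon energy is |E_2 − E_1| = 40.8 eV.

40.8 eV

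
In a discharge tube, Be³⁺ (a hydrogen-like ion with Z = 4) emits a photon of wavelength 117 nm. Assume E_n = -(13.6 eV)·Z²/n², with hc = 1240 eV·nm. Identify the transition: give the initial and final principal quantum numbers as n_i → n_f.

The photon energy is ΔE = hc/λ = 1240 / 117 = 10.60 eV.
With Z = 4, ΔE = 217.6 × (1/n_f² − 1/n_i²), so 1/n_f² − 1/n_i² = 0.04871.
Trying n_f = 3 gives 1/n_i² = 0.06241, i.e. n_i ≈ 4; this pair matches.

n_i = 4, n_f = 3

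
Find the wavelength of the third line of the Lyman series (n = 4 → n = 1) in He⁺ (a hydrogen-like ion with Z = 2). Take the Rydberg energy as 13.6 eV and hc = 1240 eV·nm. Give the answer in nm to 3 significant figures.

24.3 nm

The Lyman series terminates on n_f = 1; the third line has n_i = 1+3 = 4.
ΔE = 54.40 × (1/1² − 1/4²) = 51.00 eV.
λ = 1240 / 51.00 = 24.3 nm.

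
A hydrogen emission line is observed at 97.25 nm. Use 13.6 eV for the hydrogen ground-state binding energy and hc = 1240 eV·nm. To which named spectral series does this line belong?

ΔE = 1240/97.25 = 12.75 eV.
This matches 13.6 × (1/1² − 1/4²), so n_f = 1: the Lyman series.

Lyman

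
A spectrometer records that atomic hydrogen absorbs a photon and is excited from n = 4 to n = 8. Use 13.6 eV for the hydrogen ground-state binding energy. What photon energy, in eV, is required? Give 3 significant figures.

0.638 eV

E_8 = −13.60/64 = −0.2125 eV and E_4 = −13.60/16 = −0.8500 eV.
The photon energy is |E_8 − E_4| = 0.638 eV.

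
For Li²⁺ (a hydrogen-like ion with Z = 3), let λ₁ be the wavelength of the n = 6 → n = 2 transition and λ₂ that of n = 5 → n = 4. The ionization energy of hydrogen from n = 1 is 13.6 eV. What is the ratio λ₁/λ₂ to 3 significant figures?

0.101

λ ∝ 1/ΔE ∝ 1/(1/n_f² − 1/n_i²), and the Z² and hc factors cancel in the ratio.
λ₁/λ₂ = (1/4² − 1/5²)/(1/2² − 1/6²) = 0.02250/0.2222 = 0.101.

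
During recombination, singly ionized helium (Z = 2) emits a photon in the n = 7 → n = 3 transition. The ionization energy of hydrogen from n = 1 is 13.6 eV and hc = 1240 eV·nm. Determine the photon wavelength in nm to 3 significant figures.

251 nm

For Z = 2 the level energies scale as Z², so the effective Rydberg energy is 13.6 × 4 = 54.40 eV.
ΔE = 54.40 × (1/3² − 1/7²) = 54.40 × 0.09070 = 4.934 eV.
λ = hc/ΔE = 1240 / 4.934 = 251 nm.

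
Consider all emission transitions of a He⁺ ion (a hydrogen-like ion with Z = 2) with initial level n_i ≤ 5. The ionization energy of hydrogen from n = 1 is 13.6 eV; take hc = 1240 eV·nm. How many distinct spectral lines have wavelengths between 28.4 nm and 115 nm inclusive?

2

Enumerate all n_i → n_f pairs with 1 ≤ n_f < n_i ≤ 5 and compute λ = 1240 / [13.6·4·(1/n_f² − 1/n_i²)].
Lines falling in [28.4, 115] nm: 2→1 (30.39 nm), 5→2 (108.5 nm).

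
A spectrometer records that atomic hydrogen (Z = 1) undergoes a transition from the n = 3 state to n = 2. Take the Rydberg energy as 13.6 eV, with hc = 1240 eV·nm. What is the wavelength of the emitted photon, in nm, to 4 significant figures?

ΔE = 13.60 × (1/2² − 1/3²) = 13.60 × 0.1389 = 1.889 eV.
λ = hc/ΔE = 1240 / 1.889 = 656.5 nm.

656.5 nm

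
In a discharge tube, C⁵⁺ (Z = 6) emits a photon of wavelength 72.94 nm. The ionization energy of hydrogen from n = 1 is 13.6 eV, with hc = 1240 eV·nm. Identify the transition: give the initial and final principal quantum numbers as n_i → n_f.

n_i = 6, n_f = 4

The photon energy is ΔE = hc/λ = 1240 / 72.94 = 17.00 eV.
With Z = 6, ΔE = 489.6 × (1/n_f² − 1/n_i²), so 1/n_f² − 1/n_i² = 0.03472.
Trying n_f = 4 gives 1/n_i² = 0.02778, i.e. n_i ≈ 6; this pair matches.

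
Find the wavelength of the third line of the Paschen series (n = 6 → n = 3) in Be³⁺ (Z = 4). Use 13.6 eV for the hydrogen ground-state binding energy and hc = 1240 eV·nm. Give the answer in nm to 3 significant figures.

68.4 nm

The Paschen series terminates on n_f = 3; the third line has n_i = 3+3 = 6.
ΔE = 217.6 × (1/3² − 1/6²) = 18.13 eV.
λ = 1240 / 18.13 = 68.4 nm.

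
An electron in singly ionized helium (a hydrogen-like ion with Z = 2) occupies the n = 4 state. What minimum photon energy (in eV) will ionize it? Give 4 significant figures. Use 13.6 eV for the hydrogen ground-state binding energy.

3.400 eV

E_n = −13.6 Z²/n² = −54.40/n² eV for Z = 2.
E_4 = −54.40/16 = −3.400 eV, so ionization (to E = 0) requires 3.400 eV.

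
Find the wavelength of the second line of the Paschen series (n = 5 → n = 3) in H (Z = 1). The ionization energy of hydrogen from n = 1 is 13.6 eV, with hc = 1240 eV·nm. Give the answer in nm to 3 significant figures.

1280 nm

The Paschen series terminates on n_f = 3; the second line has n_i = 3+2 = 5.
ΔE = 13.60 × (1/3² − 1/5²) = 0.9671 eV.
λ = 1240 / 0.9671 = 1280 nm.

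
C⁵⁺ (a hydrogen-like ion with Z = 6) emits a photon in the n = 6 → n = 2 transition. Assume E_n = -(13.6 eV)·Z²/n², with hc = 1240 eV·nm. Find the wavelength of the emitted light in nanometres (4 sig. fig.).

For Z = 6 the level energies scale as Z², so the effective Rydberg energy is 13.6 × 36 = 489.6 eV.
ΔE = 489.6 × (1/2² − 1/6²) = 489.6 × 0.2222 = 108.8 eV.
λ = hc/ΔE = 1240 / 108.8 = 11.40 nm.

11.40 nm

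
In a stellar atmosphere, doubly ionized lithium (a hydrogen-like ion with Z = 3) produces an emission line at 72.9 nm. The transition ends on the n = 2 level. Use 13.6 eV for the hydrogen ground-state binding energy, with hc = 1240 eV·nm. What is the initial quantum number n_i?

The photon energy is ΔE = hc/λ = 1240 / 72.9 = 17.01 eV.
With Z = 3, ΔE = 122.4 × (1/n_f² − 1/n_i²), so 1/n_f² − 1/n_i² = 0.1390.
With n_f = 2: 1/n_i² = 1/4 − 0.1390 = 0.1110, so n_i ≈ 3.00.

n_i = 3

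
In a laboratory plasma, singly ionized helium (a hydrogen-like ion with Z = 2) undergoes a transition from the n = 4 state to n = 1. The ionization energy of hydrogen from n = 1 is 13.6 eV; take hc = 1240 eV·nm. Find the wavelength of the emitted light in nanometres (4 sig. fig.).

For Z = 2 the level energies scale as Z², so the effective Rydberg energy is 13.6 × 4 = 54.40 eV.
ΔE = 54.40 × (1/1² − 1/4²) = 54.40 × 0.9375 = 51.00 eV.
λ = hc/ΔE = 1240 / 51.00 = 24.31 nm.

24.31 nm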